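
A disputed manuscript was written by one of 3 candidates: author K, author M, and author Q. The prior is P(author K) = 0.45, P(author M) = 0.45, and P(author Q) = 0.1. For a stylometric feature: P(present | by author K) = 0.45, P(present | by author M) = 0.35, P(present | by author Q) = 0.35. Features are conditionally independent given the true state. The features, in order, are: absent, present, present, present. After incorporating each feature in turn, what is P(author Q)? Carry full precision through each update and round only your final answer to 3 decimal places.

0.074

Each posterior becomes the prior for the next update.
After 'absent': normaliser = 0.55·0.4500 + 0.65·0.4500 + 0.65·0.1000; P(author K) ≈ 0.4091, P(author M) ≈ 0.4835, P(author Q) ≈ 0.1074
After 'present': normaliser = 0.45·0.4091 + 0.35·0.4835 + 0.35·0.1074; P(author K) ≈ 0.4709, P(author M) ≈ 0.4329, P(author Q) ≈ 0.0962
After 'present': normaliser = 0.45·0.4709 + 0.35·0.4329 + 0.35·0.0962; P(author K) ≈ 0.5337, P(author M) ≈ 0.3815, P(author Q) ≈ 0.0848
After 'present': normaliser = 0.45·0.5337 + 0.35·0.3815 + 0.35·0.0848; P(author K) ≈ 0.5954, P(author M) ≈ 0.3311, P(author Q) ≈ 0.0736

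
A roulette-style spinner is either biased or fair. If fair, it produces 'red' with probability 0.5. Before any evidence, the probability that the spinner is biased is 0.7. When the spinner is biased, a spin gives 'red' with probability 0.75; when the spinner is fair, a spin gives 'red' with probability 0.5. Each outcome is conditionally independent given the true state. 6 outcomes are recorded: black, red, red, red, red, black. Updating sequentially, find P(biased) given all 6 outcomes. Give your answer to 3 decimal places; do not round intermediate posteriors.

After 'black': P(biased) = 0.25·0.7000 / (0.25·0.7000 + 0.5·0.3000) ≈ 0.5385
After 'red': P(biased) = 0.75·0.5385 / (0.75·0.5385 + 0.5·0.4615) ≈ 0.6364
After 'red': P(biased) = 0.75·0.6364 / (0.75·0.6364 + 0.5·0.3636) ≈ 0.7241
After 'red': P(biased) = 0.75·0.7241 / (0.75·0.7241 + 0.5·0.2759) ≈ 0.7975
After 'red': P(biased) = 0.75·0.7975 / (0.75·0.7975 + 0.5·0.2025) ≈ 0.8552
After 'black': P(biased) = 0.25·0.8552 / (0.25·0.8552 + 0.5·0.1448) ≈ 0.7470

0.747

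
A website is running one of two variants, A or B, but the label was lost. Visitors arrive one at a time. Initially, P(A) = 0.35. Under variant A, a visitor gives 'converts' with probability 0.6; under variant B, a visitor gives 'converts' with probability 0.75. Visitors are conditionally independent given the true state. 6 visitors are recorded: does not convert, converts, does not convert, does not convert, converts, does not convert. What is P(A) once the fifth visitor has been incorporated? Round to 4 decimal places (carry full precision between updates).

0.5853

Each posterior becomes the prior for the next update.
After 'does not convert': P(A) = 0.4·0.3500 / (0.4·0.3500 + 0.25·0.6500) ≈ 0.4628
After 'converts': P(A) = 0.6·0.4628 / (0.6·0.4628 + 0.75·0.5372) ≈ 0.4080
After 'does not convert': P(A) = 0.4·0.4080 / (0.4·0.4080 + 0.25·0.5920) ≈ 0.5244
After 'does not convert': P(A) = 0.4·0.5244 / (0.4·0.5244 + 0.25·0.4756) ≈ 0.6383
After 'converts': P(A) = 0.6·0.6383 / (0.6·0.6383 + 0.75·0.3617) ≈ 0.5853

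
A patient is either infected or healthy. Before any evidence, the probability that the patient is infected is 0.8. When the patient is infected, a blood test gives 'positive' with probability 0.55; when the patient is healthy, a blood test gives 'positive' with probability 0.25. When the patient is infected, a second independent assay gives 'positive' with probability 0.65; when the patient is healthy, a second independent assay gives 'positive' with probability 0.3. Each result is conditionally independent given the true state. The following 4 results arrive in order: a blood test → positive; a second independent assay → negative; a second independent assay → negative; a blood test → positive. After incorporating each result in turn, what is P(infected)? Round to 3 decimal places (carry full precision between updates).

0.829

After a blood test='positive': P(infected) = 0.55·0.8000 / (0.55·0.8000 + 0.25·0.2000) ≈ 0.8980
After a second independent assay='negative': P(infected) = 0.35·0.8980 / (0.35·0.8980 + 0.7·0.1020) ≈ 0.8148
After a second independent assay='negative': P(infected) = 0.35·0.8148 / (0.35·0.8148 + 0.7·0.1852) ≈ 0.6875
After a blood test='positive': P(infected) = 0.55·0.6875 / (0.55·0.6875 + 0.25·0.3125) ≈ 0.8288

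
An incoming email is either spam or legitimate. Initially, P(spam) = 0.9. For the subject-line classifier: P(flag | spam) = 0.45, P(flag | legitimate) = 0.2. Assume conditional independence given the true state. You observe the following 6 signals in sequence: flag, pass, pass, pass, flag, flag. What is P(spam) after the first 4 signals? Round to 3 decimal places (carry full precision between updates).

0.868

After 'flag': P(spam) = 0.45·0.9000 / (0.45·0.9000 + 0.2·0.1000) ≈ 0.9529
After 'pass': P(spam) = 0.55·0.9529 / (0.55·0.9529 + 0.8·0.0471) ≈ 0.9330
After 'pass': P(spam) = 0.55·0.9330 / (0.55·0.9330 + 0.8·0.0670) ≈ 0.9054
After 'pass': P(spam) = 0.55·0.9054 / (0.55·0.9054 + 0.8·0.0946) ≈ 0.8681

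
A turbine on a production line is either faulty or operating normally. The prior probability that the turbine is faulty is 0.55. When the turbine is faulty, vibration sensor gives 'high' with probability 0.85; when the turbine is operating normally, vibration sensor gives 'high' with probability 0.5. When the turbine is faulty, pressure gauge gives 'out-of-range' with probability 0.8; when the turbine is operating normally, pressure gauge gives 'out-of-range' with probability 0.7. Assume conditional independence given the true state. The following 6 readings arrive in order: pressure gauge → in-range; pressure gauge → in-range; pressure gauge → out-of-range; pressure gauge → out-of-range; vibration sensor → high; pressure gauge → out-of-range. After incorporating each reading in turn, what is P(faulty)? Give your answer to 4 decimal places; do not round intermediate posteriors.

0.5796

After pressure gauge='in-range': P(faulty) = 0.2·0.5500 / (0.2·0.5500 + 0.3·0.4500) ≈ 0.4490
After pressure gauge='in-range': P(faulty) = 0.2·0.4490 / (0.2·0.4490 + 0.3·0.5510) ≈ 0.3520
After pressure gauge='out-of-range': P(faulty) = 0.8·0.3520 / (0.8·0.3520 + 0.7·0.6480) ≈ 0.3830
After pressure gauge='out-of-range': P(faulty) = 0.8·0.3830 / (0.8·0.3830 + 0.7·0.6170) ≈ 0.4150
After vibration sensor='high': P(faulty) = 0.85·0.4150 / (0.85·0.4150 + 0.5·0.5850) ≈ 0.5467
After pressure gauge='out-of-range': P(faulty) = 0.8·0.5467 / (0.8·0.5467 + 0.7·0.4533) ≈ 0.5796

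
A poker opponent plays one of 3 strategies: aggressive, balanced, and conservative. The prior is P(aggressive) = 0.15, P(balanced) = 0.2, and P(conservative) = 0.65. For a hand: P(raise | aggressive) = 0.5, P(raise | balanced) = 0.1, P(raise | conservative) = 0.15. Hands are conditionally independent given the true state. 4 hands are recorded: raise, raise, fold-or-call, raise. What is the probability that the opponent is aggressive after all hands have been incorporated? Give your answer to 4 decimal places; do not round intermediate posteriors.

After 'raise': normaliser = 0.5·0.1500 + 0.1·0.2000 + 0.15·0.6500; P(aggressive) ≈ 0.3896, P(balanced) ≈ 0.1039, P(conservative) ≈ 0.5065
After 'raise': normaliser = 0.5·0.3896 + 0.1·0.1039 + 0.15·0.5065; P(aggressive) ≈ 0.6928, P(balanced) ≈ 0.0370, P(conservative) ≈ 0.2702
After 'fold-or-call': normaliser = 0.5·0.6928 + 0.9·0.0370 + 0.85·0.2702; P(aggressive) ≈ 0.5685, P(balanced) ≈ 0.0546, P(conservative) ≈ 0.3769
After 'raise': normaliser = 0.5·0.5685 + 0.1·0.0546 + 0.15·0.3769; P(aggressive) ≈ 0.8210, P(balanced) ≈ 0.0158, P(conservative) ≈ 0.1633

0.8210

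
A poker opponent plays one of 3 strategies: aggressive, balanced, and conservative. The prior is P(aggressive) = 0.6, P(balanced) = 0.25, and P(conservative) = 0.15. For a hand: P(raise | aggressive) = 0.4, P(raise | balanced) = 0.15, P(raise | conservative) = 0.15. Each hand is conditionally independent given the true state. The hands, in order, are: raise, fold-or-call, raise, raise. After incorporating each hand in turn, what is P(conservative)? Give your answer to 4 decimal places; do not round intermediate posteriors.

Each posterior becomes the prior for the next update.
After 'raise': normaliser = 0.4·0.6000 + 0.15·0.2500 + 0.15·0.1500; P(aggressive) ≈ 0.8000, P(balanced) ≈ 0.1250, P(conservative) ≈ 0.0750
After 'fold-or-call': normaliser = 0.6·0.8000 + 0.85·0.1250 + 0.85·0.0750; P(aggressive) ≈ 0.7385, P(balanced) ≈ 0.1635, P(conservative) ≈ 0.0981
After 'raise': normaliser = 0.4·0.7385 + 0.15·0.1635 + 0.15·0.0981; P(aggressive) ≈ 0.8828, P(balanced) ≈ 0.0733, P(conservative) ≈ 0.0440
After 'raise': normaliser = 0.4·0.8828 + 0.15·0.0733 + 0.15·0.0440; P(aggressive) ≈ 0.9526, P(balanced) ≈ 0.0297, P(conservative) ≈ 0.0178

0.0178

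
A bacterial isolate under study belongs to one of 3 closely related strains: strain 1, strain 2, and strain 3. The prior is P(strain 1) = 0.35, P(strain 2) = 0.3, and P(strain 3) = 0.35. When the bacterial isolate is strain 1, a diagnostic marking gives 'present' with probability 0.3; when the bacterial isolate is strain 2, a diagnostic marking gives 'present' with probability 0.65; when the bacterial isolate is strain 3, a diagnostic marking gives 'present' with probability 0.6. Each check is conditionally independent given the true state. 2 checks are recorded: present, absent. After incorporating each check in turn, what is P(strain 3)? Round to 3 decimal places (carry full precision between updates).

0.372

After 'present': normaliser = 0.3·0.3500 + 0.65·0.3000 + 0.6·0.3500; P(strain 1) ≈ 0.2059, P(strain 2) ≈ 0.3824, P(strain 3) ≈ 0.4118
After 'absent': normaliser = 0.7·0.2059 + 0.35·0.3824 + 0.4·0.4118; P(strain 1) ≈ 0.3256, P(strain 2) ≈ 0.3023, P(strain 3) ≈ 0.3721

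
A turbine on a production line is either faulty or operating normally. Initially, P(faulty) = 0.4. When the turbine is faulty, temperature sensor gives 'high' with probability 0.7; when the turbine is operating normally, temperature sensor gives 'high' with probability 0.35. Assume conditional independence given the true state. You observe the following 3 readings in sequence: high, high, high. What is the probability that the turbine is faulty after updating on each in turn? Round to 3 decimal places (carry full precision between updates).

0.842

After 'high': P(faulty) = 0.7·0.4000 / (0.7·0.4000 + 0.35·0.6000) ≈ 0.5714
After 'high': P(faulty) = 0.7·0.5714 / (0.7·0.5714 + 0.35·0.4286) ≈ 0.7273
After 'high': P(faulty) = 0.7·0.7273 / (0.7·0.7273 + 0.35·0.2727) ≈ 0.8421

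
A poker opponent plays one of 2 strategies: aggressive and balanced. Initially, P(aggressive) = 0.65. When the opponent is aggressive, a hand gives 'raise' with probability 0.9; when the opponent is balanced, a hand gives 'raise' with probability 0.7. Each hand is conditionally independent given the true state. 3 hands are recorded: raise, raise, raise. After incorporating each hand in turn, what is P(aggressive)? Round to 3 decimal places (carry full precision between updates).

0.798

Apply Bayes' rule sequentially, carrying P(aggressive) forward.
After 'raise': P(aggressive) = 0.9·0.6500 / (0.9·0.6500 + 0.7·0.3500) ≈ 0.7048
After 'raise': P(aggressive) = 0.9·0.7048 / (0.9·0.7048 + 0.7·0.2952) ≈ 0.7543
After 'raise': P(aggressive) = 0.9·0.7543 / (0.9·0.7543 + 0.7·0.2457) ≈ 0.7979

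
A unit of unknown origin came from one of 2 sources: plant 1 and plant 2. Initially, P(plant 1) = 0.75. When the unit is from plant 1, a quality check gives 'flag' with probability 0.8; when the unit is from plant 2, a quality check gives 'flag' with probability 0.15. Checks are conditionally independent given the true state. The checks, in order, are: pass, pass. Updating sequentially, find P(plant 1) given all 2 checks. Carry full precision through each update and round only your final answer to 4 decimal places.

After 'pass': P(plant 1) = 0.2·0.7500 / (0.2·0.7500 + 0.85·0.2500) ≈ 0.4138
After 'pass': P(plant 1) = 0.2·0.4138 / (0.2·0.4138 + 0.85·0.5862) ≈ 0.1424

0.1424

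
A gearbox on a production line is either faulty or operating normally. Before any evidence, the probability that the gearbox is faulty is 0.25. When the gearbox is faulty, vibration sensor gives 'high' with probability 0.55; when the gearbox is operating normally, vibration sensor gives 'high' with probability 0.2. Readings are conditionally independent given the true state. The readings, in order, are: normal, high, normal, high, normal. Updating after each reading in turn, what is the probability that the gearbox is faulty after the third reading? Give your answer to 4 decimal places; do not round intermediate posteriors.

0.2248

After 'normal': P(faulty) = 0.45·0.2500 / (0.45·0.2500 + 0.8·0.7500) ≈ 0.1579
After 'high': P(faulty) = 0.55·0.1579 / (0.55·0.1579 + 0.2·0.8421) ≈ 0.3402
After 'normal': P(faulty) = 0.45·0.3402 / (0.45·0.3402 + 0.8·0.6598) ≈ 0.2248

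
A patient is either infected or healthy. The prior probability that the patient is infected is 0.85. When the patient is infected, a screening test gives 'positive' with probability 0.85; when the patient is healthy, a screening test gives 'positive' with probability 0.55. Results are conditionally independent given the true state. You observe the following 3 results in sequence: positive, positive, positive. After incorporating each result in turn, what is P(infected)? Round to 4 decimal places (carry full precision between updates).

After 'positive': P(infected) = 0.85·0.8500 / (0.85·0.8500 + 0.55·0.1500) ≈ 0.8975
After 'positive': P(infected) = 0.85·0.8975 / (0.85·0.8975 + 0.55·0.1025) ≈ 0.9312
After 'positive': P(infected) = 0.85·0.9312 / (0.85·0.9312 + 0.55·0.0688) ≈ 0.9544

0.9544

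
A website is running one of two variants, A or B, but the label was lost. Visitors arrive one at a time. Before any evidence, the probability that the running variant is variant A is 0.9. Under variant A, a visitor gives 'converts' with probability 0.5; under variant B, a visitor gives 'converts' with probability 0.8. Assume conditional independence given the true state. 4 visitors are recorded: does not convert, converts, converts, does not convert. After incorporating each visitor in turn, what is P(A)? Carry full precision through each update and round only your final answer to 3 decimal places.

0.956

Apply Bayes' rule sequentially, carrying P(A) forward.
After 'does not convert': P(A) = 0.5·0.9000 / (0.5·0.9000 + 0.2·0.1000) ≈ 0.9574
After 'converts': P(A) = 0.5·0.9574 / (0.5·0.9574 + 0.8·0.0426) ≈ 0.9336
After 'converts': P(A) = 0.5·0.9336 / (0.5·0.9336 + 0.8·0.0664) ≈ 0.8978
After 'does not convert': P(A) = 0.5·0.8978 / (0.5·0.8978 + 0.2·0.1022) ≈ 0.9565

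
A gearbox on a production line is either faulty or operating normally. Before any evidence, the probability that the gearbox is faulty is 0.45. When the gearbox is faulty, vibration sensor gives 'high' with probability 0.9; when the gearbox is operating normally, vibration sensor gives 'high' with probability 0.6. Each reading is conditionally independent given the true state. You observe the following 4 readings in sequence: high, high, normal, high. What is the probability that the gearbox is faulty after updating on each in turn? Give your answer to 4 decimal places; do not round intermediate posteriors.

Each posterior becomes the prior for the next update.
After 'high': P(faulty) = 0.9·0.4500 / (0.9·0.4500 + 0.6·0.5500) ≈ 0.5510
After 'high': P(faulty) = 0.9·0.5510 / (0.9·0.5510 + 0.6·0.4490) ≈ 0.6480
After 'normal': P(faulty) = 0.1·0.6480 / (0.1·0.6480 + 0.4·0.3520) ≈ 0.3152
After 'high': P(faulty) = 0.9·0.3152 / (0.9·0.3152 + 0.6·0.6848) ≈ 0.4084

0.4084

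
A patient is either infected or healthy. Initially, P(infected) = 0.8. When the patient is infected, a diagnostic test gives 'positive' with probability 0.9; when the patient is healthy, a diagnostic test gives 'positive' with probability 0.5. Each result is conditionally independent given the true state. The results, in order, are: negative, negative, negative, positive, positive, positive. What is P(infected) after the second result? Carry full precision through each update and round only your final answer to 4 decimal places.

After 'negative': P(infected) = 0.1·0.8000 / (0.1·0.8000 + 0.5·0.2000) ≈ 0.4444
After 'negative': P(infected) = 0.1·0.4444 / (0.1·0.4444 + 0.5·0.5556) ≈ 0.1379

0.1379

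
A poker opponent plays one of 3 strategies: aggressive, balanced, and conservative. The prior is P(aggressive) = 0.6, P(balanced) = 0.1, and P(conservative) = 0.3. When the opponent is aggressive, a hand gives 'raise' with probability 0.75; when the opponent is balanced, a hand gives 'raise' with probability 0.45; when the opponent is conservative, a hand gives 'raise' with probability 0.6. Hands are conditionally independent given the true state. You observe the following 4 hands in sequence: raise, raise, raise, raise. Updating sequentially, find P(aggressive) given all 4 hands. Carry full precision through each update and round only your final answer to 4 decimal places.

0.8154

After 'raise': normaliser = 0.75·0.6000 + 0.45·0.1000 + 0.6·0.3000; P(aggressive) ≈ 0.6667, P(balanced) ≈ 0.0667, P(conservative) ≈ 0.2667
After 'raise': normaliser = 0.75·0.6667 + 0.45·0.0667 + 0.6·0.2667; P(aggressive) ≈ 0.7246, P(balanced) ≈ 0.0435, P(conservative) ≈ 0.2319
After 'raise': normaliser = 0.75·0.7246 + 0.45·0.0435 + 0.6·0.2319; P(aggressive) ≈ 0.7740, P(balanced) ≈ 0.0279, P(conservative) ≈ 0.1981
After 'raise': normaliser = 0.75·0.7740 + 0.45·0.0279 + 0.6·0.1981; P(aggressive) ≈ 0.8154, P(balanced) ≈ 0.0176, P(conservative) ≈ 0.1670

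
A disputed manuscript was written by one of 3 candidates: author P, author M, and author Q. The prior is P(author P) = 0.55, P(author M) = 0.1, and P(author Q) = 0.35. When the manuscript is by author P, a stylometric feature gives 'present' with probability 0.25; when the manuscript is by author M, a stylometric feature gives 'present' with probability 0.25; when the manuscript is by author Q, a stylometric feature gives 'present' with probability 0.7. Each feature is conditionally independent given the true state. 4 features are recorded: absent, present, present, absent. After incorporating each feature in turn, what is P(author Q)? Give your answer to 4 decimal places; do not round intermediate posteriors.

After 'absent': normaliser = 0.75·0.5500 + 0.75·0.1000 + 0.3·0.3500; P(author P) ≈ 0.6962, P(author M) ≈ 0.1266, P(author Q) ≈ 0.1772
After 'present': normaliser = 0.25·0.6962 + 0.25·0.1266 + 0.7·0.1772; P(author P) ≈ 0.5278, P(author M) ≈ 0.0960, P(author Q) ≈ 0.3762
After 'present': normaliser = 0.25·0.5278 + 0.25·0.0960 + 0.7·0.3762; P(author P) ≈ 0.3147, P(author M) ≈ 0.0572, P(author Q) ≈ 0.6281
After 'absent': normaliser = 0.75·0.3147 + 0.75·0.0572 + 0.3·0.6281; P(author P) ≈ 0.5050, P(author M) ≈ 0.0918, P(author Q) ≈ 0.4031

0.4031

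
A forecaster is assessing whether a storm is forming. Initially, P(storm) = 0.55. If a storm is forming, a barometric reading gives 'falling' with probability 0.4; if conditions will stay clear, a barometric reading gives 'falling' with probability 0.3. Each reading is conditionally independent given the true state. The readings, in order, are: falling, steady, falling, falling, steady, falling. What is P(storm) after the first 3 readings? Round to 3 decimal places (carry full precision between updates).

0.651

After 'falling': P(storm) = 0.4·0.5500 / (0.4·0.5500 + 0.3·0.4500) ≈ 0.6197
After 'steady': P(storm) = 0.6·0.6197 / (0.6·0.6197 + 0.7·0.3803) ≈ 0.5828
After 'falling': P(storm) = 0.4·0.5828 / (0.4·0.5828 + 0.3·0.4172) ≈ 0.6506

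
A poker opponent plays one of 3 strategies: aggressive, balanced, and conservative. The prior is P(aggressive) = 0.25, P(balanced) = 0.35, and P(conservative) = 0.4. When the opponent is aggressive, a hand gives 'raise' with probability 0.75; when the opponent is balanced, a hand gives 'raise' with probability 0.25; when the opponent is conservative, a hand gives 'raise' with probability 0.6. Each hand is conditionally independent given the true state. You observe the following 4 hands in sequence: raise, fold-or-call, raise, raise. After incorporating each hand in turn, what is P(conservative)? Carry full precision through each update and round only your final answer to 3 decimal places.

0.531

Each posterior becomes the prior for the next update.
After 'raise': normaliser = 0.75·0.2500 + 0.25·0.3500 + 0.6·0.4000; P(aggressive) ≈ 0.3641, P(balanced) ≈ 0.1699, P(conservative) ≈ 0.4660
After 'fold-or-call': normaliser = 0.25·0.3641 + 0.75·0.1699 + 0.4·0.4660; P(aggressive) ≈ 0.2248, P(balanced) ≈ 0.3147, P(conservative) ≈ 0.4604
After 'raise': normaliser = 0.75·0.2248 + 0.25·0.3147 + 0.6·0.4604; P(aggressive) ≈ 0.3221, P(balanced) ≈ 0.1503, P(conservative) ≈ 0.5277
After 'raise': normaliser = 0.75·0.3221 + 0.25·0.1503 + 0.6·0.5277; P(aggressive) ≈ 0.4055, P(balanced) ≈ 0.0631, P(conservative) ≈ 0.5315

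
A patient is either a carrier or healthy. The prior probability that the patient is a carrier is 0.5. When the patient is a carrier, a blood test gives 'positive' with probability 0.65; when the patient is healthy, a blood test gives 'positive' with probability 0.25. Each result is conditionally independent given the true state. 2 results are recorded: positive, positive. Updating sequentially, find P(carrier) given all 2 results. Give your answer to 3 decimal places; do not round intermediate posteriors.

After 'positive': P(carrier) = 0.65·0.5000 / (0.65·0.5000 + 0.25·0.5000) ≈ 0.7222
After 'positive': P(carrier) = 0.65·0.7222 / (0.65·0.7222 + 0.25·0.2778) ≈ 0.8711

0.871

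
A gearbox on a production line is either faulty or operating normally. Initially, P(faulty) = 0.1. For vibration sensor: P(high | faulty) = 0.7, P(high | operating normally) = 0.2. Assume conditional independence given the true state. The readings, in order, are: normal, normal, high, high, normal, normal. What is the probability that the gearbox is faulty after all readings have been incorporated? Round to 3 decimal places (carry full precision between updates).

0.026

After 'normal': P(faulty) = 0.3·0.1000 / (0.3·0.1000 + 0.8·0.9000) ≈ 0.0400
After 'normal': P(faulty) = 0.3·0.0400 / (0.3·0.0400 + 0.8·0.9600) ≈ 0.0154
After 'high': P(faulty) = 0.7·0.0154 / (0.7·0.0154 + 0.2·0.9846) ≈ 0.0519
After 'high': P(faulty) = 0.7·0.0519 / (0.7·0.0519 + 0.2·0.9481) ≈ 0.1607
After 'normal': P(faulty) = 0.3·0.1607 / (0.3·0.1607 + 0.8·0.8393) ≈ 0.0670
After 'normal': P(faulty) = 0.3·0.0670 / (0.3·0.0670 + 0.8·0.9330) ≈ 0.0262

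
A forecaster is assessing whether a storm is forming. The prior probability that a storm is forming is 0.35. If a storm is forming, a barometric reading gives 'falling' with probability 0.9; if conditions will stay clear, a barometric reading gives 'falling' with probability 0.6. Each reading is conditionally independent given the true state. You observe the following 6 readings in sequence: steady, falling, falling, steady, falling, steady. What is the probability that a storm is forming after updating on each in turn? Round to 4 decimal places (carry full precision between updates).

0.0276

After 'steady': P(storm) = 0.1·0.3500 / (0.1·0.3500 + 0.4·0.6500) ≈ 0.1186
After 'falling': P(storm) = 0.9·0.1186 / (0.9·0.1186 + 0.6·0.8814) ≈ 0.1680
After 'falling': P(storm) = 0.9·0.1680 / (0.9·0.1680 + 0.6·0.8320) ≈ 0.2325
After 'steady': P(storm) = 0.1·0.2325 / (0.1·0.2325 + 0.4·0.7675) ≈ 0.0704
After 'falling': P(storm) = 0.9·0.0704 / (0.9·0.0704 + 0.6·0.9296) ≈ 0.1020
After 'steady': P(storm) = 0.1·0.1020 / (0.1·0.1020 + 0.4·0.8980) ≈ 0.0276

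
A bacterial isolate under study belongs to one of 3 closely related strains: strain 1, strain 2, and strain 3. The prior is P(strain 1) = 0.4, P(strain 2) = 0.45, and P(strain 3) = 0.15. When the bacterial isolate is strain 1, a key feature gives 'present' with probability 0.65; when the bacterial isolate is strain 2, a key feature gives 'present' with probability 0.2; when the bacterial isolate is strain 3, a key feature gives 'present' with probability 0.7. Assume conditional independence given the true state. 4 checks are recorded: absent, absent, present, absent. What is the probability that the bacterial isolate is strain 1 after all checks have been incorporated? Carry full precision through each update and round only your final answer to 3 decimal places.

0.186

After 'absent': normaliser = 0.35·0.4000 + 0.8·0.4500 + 0.3·0.1500; P(strain 1) ≈ 0.2569, P(strain 2) ≈ 0.6606, P(strain 3) ≈ 0.0826
After 'absent': normaliser = 0.35·0.2569 + 0.8·0.6606 + 0.3·0.0826; P(strain 1) ≈ 0.1398, P(strain 2) ≈ 0.8217, P(strain 3) ≈ 0.0385
After 'present': normaliser = 0.65·0.1398 + 0.2·0.8217 + 0.7·0.0385; P(strain 1) ≈ 0.3220, P(strain 2) ≈ 0.5824, P(strain 3) ≈ 0.0956
After 'absent': normaliser = 0.35·0.3220 + 0.8·0.5824 + 0.3·0.0956; P(strain 1) ≈ 0.1856, P(strain 2) ≈ 0.7672, P(strain 3) ≈ 0.0472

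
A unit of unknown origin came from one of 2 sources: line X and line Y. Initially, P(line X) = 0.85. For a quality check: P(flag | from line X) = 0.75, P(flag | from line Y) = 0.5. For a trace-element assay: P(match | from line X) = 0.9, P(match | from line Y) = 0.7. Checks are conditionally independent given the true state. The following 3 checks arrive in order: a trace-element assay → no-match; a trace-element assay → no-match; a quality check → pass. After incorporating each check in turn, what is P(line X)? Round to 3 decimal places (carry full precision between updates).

0.239

After a trace-element assay='no-match': P(line X) = 0.1·0.8500 / (0.1·0.8500 + 0.3·0.1500) ≈ 0.6538
After a trace-element assay='no-match': P(line X) = 0.1·0.6538 / (0.1·0.6538 + 0.3·0.3462) ≈ 0.3864
After a quality check='pass': P(line X) = 0.25·0.3864 / (0.25·0.3864 + 0.5·0.6136) ≈ 0.2394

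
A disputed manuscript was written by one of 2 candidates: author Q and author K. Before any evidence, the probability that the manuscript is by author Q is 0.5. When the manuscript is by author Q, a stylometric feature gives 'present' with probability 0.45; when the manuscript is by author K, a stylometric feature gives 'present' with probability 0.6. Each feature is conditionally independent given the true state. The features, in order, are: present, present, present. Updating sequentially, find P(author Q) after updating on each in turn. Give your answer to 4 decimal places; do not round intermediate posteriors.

After 'present': P(author Q) = 0.45·0.5000 / (0.45·0.5000 + 0.6·0.5000) ≈ 0.4286
After 'present': P(author Q) = 0.45·0.4286 / (0.45·0.4286 + 0.6·0.5714) ≈ 0.3600
After 'present': P(author Q) = 0.45·0.3600 / (0.45·0.3600 + 0.6·0.6400) ≈ 0.2967

0.2967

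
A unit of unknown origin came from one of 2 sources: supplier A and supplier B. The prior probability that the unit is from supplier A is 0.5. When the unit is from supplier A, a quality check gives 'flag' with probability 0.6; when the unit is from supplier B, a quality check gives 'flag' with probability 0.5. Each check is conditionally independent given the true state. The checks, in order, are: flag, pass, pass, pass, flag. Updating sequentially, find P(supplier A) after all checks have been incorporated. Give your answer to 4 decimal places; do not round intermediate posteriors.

0.4244

After 'flag': P(supplier A) = 0.6·0.5000 / (0.6·0.5000 + 0.5·0.5000) ≈ 0.5455
After 'pass': P(supplier A) = 0.4·0.5455 / (0.4·0.5455 + 0.5·0.4545) ≈ 0.4898
After 'pass': P(supplier A) = 0.4·0.4898 / (0.4·0.4898 + 0.5·0.5102) ≈ 0.4344
After 'pass': P(supplier A) = 0.4·0.4344 / (0.4·0.4344 + 0.5·0.5656) ≈ 0.3806
After 'flag': P(supplier A) = 0.6·0.3806 / (0.6·0.3806 + 0.5·0.6194) ≈ 0.4244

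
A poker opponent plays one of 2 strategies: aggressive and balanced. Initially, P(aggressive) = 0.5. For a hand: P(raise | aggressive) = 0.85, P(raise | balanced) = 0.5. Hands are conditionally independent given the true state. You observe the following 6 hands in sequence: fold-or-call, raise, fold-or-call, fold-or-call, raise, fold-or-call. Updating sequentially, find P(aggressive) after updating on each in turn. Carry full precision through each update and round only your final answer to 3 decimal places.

Apply Bayes' rule sequentially, carrying P(aggressive) forward.
After 'fold-or-call': P(aggressive) = 0.15·0.5000 / (0.15·0.5000 + 0.5·0.5000) ≈ 0.2308
After 'raise': P(aggressive) = 0.85·0.2308 / (0.85·0.2308 + 0.5·0.7692) ≈ 0.3377
After 'fold-or-call': P(aggressive) = 0.15·0.3377 / (0.15·0.3377 + 0.5·0.6623) ≈ 0.1327
After 'fold-or-call': P(aggressive) = 0.15·0.1327 / (0.15·0.1327 + 0.5·0.8673) ≈ 0.0439
After 'raise': P(aggressive) = 0.85·0.0439 / (0.85·0.0439 + 0.5·0.9561) ≈ 0.0724
After 'fold-or-call': P(aggressive) = 0.15·0.0724 / (0.15·0.0724 + 0.5·0.9276) ≈ 0.0229

0.023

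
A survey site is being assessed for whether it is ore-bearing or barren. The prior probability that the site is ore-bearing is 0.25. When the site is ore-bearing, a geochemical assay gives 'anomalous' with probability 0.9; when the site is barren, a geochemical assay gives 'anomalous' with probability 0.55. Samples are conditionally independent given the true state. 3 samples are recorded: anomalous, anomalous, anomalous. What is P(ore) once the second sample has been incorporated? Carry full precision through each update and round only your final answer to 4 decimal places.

0.4716

After 'anomalous': P(ore) = 0.9·0.2500 / (0.9·0.2500 + 0.55·0.7500) ≈ 0.3529
After 'anomalous': P(ore) = 0.9·0.3529 / (0.9·0.3529 + 0.55·0.6471) ≈ 0.4716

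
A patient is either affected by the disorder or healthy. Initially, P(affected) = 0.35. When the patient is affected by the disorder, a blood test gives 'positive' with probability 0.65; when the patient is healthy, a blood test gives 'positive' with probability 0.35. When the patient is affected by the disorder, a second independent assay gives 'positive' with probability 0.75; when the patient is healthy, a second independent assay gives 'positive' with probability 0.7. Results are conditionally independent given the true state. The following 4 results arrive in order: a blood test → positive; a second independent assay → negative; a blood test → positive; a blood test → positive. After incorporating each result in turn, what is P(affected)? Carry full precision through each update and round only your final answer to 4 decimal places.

0.7419

After a blood test='positive': P(affected) = 0.65·0.3500 / (0.65·0.3500 + 0.35·0.6500) ≈ 0.5000
After a second independent assay='negative': P(affected) = 0.25·0.5000 / (0.25·0.5000 + 0.3·0.5000) ≈ 0.4545
After a blood test='positive': P(affected) = 0.65·0.4545 / (0.65·0.4545 + 0.35·0.5455) ≈ 0.6075
After a blood test='positive': P(affected) = 0.65·0.6075 / (0.65·0.6075 + 0.35·0.3925) ≈ 0.7419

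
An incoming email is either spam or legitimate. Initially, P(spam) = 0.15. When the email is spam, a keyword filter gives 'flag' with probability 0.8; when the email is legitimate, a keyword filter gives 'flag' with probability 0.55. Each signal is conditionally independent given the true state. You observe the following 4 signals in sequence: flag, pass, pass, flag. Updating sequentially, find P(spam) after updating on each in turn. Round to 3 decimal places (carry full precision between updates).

0.069

After 'flag': P(spam) = 0.8·0.1500 / (0.8·0.1500 + 0.55·0.8500) ≈ 0.2043
After 'pass': P(spam) = 0.2·0.2043 / (0.2·0.2043 + 0.45·0.7957) ≈ 0.1024
After 'pass': P(spam) = 0.2·0.1024 / (0.2·0.1024 + 0.45·0.8976) ≈ 0.0483
After 'flag': P(spam) = 0.8·0.0483 / (0.8·0.0483 + 0.55·0.9517) ≈ 0.0687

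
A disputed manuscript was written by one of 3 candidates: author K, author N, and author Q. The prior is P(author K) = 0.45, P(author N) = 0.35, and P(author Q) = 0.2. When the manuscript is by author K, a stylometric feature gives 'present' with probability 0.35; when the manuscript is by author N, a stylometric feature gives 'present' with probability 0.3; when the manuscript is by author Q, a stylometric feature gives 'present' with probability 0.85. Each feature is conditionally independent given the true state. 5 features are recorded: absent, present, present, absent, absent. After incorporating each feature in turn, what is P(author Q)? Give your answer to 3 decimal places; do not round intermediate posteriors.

0.018

Apply Bayes' rule sequentially, carrying P(author Q) forward.
After 'absent': normaliser = 0.65·0.4500 + 0.7·0.3500 + 0.15·0.2000; P(author K) ≈ 0.5154, P(author N) ≈ 0.4317, P(author Q) ≈ 0.0529
After 'present': normaliser = 0.35·0.5154 + 0.3·0.4317 + 0.85·0.0529; P(author K) ≈ 0.5084, P(author N) ≈ 0.3650, P(author Q) ≈ 0.1266
After 'present': normaliser = 0.35·0.5084 + 0.3·0.3650 + 0.85·0.1266; P(author K) ≈ 0.4504, P(author N) ≈ 0.2772, P(author Q) ≈ 0.2724
After 'absent': normaliser = 0.65·0.4504 + 0.7·0.2772 + 0.15·0.2724; P(author K) ≈ 0.5548, P(author N) ≈ 0.3677, P(author Q) ≈ 0.0775
After 'absent': normaliser = 0.65·0.5548 + 0.7·0.3677 + 0.15·0.0775; P(author K) ≈ 0.5728, P(author N) ≈ 0.4088, P(author Q) ≈ 0.0185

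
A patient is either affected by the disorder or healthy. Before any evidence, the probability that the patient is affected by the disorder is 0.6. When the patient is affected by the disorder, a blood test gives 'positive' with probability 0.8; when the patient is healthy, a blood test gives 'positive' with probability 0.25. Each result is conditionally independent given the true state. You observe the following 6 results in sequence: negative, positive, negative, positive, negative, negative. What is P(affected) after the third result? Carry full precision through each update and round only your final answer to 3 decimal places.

After 'negative': P(affected) = 0.2·0.6000 / (0.2·0.6000 + 0.75·0.4000) ≈ 0.2857
After 'positive': P(affected) = 0.8·0.2857 / (0.8·0.2857 + 0.25·0.7143) ≈ 0.5614
After 'negative': P(affected) = 0.2·0.5614 / (0.2·0.5614 + 0.75·0.4386) ≈ 0.2545

0.254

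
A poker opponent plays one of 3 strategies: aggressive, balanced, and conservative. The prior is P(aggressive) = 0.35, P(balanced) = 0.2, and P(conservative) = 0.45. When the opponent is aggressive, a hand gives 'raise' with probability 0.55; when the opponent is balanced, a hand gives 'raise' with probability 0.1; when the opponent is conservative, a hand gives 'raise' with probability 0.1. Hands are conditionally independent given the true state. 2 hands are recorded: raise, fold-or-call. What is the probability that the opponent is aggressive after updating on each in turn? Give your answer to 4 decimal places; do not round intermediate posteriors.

After 'raise': normaliser = 0.55·0.3500 + 0.1·0.2000 + 0.1·0.4500; P(aggressive) ≈ 0.7476, P(balanced) ≈ 0.0777, P(conservative) ≈ 0.1748
After 'fold-or-call': normaliser = 0.45·0.7476 + 0.9·0.0777 + 0.9·0.1748; P(aggressive) ≈ 0.5969, P(balanced) ≈ 0.1240, P(conservative) ≈ 0.2791

0.5969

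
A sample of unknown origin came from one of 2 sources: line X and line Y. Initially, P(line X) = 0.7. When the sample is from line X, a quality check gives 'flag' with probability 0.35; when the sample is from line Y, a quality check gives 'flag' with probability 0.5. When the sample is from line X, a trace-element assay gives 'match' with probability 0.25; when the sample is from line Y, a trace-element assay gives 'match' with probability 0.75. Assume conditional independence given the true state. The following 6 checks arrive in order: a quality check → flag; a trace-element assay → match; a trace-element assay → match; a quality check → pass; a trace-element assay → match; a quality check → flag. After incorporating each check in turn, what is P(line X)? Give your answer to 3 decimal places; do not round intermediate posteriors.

0.052

Apply Bayes' rule sequentially, carrying P(line X) forward.
After a quality check='flag': P(line X) = 0.35·0.7000 / (0.35·0.7000 + 0.5·0.3000) ≈ 0.6203
After a trace-element assay='match': P(line X) = 0.25·0.6203 / (0.25·0.6203 + 0.75·0.3797) ≈ 0.3525
After a trace-element assay='match': P(line X) = 0.25·0.3525 / (0.25·0.3525 + 0.75·0.6475) ≈ 0.1536
After a quality check='pass': P(line X) = 0.65·0.1536 / (0.65·0.1536 + 0.5·0.8464) ≈ 0.1909
After a trace-element assay='match': P(line X) = 0.25·0.1909 / (0.25·0.1909 + 0.75·0.8091) ≈ 0.0729
After a quality check='flag': P(line X) = 0.35·0.0729 / (0.35·0.0729 + 0.5·0.9271) ≈ 0.0522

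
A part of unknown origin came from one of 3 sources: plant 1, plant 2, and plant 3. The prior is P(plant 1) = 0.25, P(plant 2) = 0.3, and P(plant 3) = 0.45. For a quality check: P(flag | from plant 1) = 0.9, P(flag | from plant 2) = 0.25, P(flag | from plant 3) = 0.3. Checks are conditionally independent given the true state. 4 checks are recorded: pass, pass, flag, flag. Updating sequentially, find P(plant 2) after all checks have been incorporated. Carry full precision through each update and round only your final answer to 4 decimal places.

After 'pass': normaliser = 0.1·0.2500 + 0.75·0.3000 + 0.7·0.4500; P(plant 1) ≈ 0.0442, P(plant 2) ≈ 0.3982, P(plant 3) ≈ 0.5575
After 'pass': normaliser = 0.1·0.0442 + 0.75·0.3982 + 0.7·0.5575; P(plant 1) ≈ 0.0064, P(plant 2) ≈ 0.4308, P(plant 3) ≈ 0.5629
After 'flag': normaliser = 0.9·0.0064 + 0.25·0.4308 + 0.3·0.5629; P(plant 1) ≈ 0.0203, P(plant 2) ≈ 0.3815, P(plant 3) ≈ 0.5982
After 'flag': normaliser = 0.9·0.0203 + 0.25·0.3815 + 0.3·0.5982; P(plant 1) ≈ 0.0625, P(plant 2) ≈ 0.3254, P(plant 3) ≈ 0.6122

0.3254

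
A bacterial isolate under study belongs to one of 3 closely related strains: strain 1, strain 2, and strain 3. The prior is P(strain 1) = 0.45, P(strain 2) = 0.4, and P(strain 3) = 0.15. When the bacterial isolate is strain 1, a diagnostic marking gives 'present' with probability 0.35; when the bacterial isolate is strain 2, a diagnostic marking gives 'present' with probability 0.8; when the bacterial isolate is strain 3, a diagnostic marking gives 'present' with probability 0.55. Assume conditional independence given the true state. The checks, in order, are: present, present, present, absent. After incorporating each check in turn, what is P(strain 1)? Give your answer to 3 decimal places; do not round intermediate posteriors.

Each posterior becomes the prior for the next update.
After 'present': normaliser = 0.35·0.4500 + 0.8·0.4000 + 0.55·0.1500; P(strain 1) ≈ 0.2812, P(strain 2) ≈ 0.5714, P(strain 3) ≈ 0.1473
After 'present': normaliser = 0.35·0.2812 + 0.8·0.5714 + 0.55·0.1473; P(strain 1) ≈ 0.1546, P(strain 2) ≈ 0.7181, P(strain 3) ≈ 0.1273
After 'present': normaliser = 0.35·0.1546 + 0.8·0.7181 + 0.55·0.1273; P(strain 1) ≈ 0.0775, P(strain 2) ≈ 0.8223, P(strain 3) ≈ 0.1002
After 'absent': normaliser = 0.65·0.0775 + 0.2·0.8223 + 0.45·0.1002; P(strain 1) ≈ 0.1937, P(strain 2) ≈ 0.6328, P(strain 3) ≈ 0.1735

0.194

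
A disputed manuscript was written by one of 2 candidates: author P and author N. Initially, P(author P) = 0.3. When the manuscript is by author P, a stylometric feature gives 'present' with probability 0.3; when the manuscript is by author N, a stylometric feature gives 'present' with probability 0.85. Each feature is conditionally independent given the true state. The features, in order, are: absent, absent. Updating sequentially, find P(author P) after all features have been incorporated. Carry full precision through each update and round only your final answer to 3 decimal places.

After 'absent': P(author P) = 0.7·0.3000 / (0.7·0.3000 + 0.15·0.7000) ≈ 0.6667
After 'absent': P(author P) = 0.7·0.6667 / (0.7·0.6667 + 0.15·0.3333) ≈ 0.9032

0.903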